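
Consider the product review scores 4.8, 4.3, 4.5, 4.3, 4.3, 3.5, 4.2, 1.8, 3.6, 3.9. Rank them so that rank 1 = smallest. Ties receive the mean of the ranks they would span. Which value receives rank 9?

4.5

Sorted (ascending): 1.8, 3.5, 3.6, 3.9, 4.2, 4.3, 4.3, 4.3, 4.5, 4.8
The 3 values of 4.3 occupy positions 6–8 → average rank 7.
Rank 9 → value 4.5.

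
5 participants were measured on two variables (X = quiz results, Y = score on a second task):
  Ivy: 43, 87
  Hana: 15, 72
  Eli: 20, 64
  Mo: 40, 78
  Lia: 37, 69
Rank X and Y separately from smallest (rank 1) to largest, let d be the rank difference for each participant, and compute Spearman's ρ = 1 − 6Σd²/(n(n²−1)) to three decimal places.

0.700

Ranks of variable 1: 5, 1, 2, 4, 3
Ranks of variable 2: 5, 3, 1, 4, 2
d = r₁ − r₂: 0, -2, 1, 0, 1
d²: 0, 4, 1, 0, 1; Σd² = 6
ρ = 1 − 6·6/(5·24) = 1 − 36/120 = 0.700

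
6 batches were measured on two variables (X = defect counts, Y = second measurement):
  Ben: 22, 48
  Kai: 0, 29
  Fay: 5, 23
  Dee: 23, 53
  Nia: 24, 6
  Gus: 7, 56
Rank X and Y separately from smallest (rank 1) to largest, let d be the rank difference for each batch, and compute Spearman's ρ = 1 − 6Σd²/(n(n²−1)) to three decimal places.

Ranks of variable 1: 4, 1, 2, 5, 6, 3
Ranks of variable 2: 4, 3, 2, 5, 1, 6
d = r₁ − r₂: 0, -2, 0, 0, 5, -3
d²: 0, 4, 0, 0, 25, 9; Σd² = 38
ρ = 1 − 6·38/(6·35) = 1 − 228/210 = -0.086

-0.086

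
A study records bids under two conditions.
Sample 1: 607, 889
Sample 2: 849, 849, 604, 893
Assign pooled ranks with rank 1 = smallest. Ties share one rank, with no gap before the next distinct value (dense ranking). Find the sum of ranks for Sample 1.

Sorted (ascending): 604, 607, 849, 849, 889, 893
The 2 values of 849 share dense rank 3.
Remaining distinct values take the next consecutive integers.
Sample 1 values → pooled ranks: 607→2, 889→4
Rank sum = 2 + 4 = 6

6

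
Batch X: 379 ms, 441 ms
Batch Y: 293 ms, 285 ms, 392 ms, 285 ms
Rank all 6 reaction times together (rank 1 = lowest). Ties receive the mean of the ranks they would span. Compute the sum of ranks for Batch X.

Sorted (ascending): 285, 285, 293, 379, 392, 441
The 2 values of 285 occupy positions 1–2 → average rank (1+2)/2 = 1.5.
Batch X values → pooled ranks: 379→4, 441→6
Rank sum = 4 + 6 = 10

10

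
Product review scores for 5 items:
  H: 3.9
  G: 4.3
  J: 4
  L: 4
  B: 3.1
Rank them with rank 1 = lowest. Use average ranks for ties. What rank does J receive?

3.5

Sorted (ascending): 3.1, 3.9, 4, 4, 4.3
The 2 values of 4 occupy positions 3–4 → average rank (3+4)/2 = 3.5.
J has value 4 → rank 3.5.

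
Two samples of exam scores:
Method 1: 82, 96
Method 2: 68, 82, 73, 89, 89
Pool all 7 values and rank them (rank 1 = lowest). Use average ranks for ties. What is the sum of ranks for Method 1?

10.5

Sorted (ascending): 68, 73, 82, 82, 89, 89, 96
The 2 values of 82 occupy positions 3–4 → average rank (3+4)/2 = 3.5.
The 2 values of 89 occupy positions 5–6 → average rank (5+6)/2 = 5.5.
Method 1 values → pooled ranks: 82→3.5, 96→7
Rank sum = 3.5 + 7 = 10.5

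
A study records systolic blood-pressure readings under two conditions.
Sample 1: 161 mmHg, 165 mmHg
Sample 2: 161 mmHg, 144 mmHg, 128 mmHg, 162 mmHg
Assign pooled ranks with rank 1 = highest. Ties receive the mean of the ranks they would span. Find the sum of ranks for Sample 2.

Sorted (descending): 165, 162, 161, 161, 144, 128
The 2 values of 161 occupy positions 3–4 → average rank (3+4)/2 = 3.5.
Sample 2 values → pooled ranks: 161→3.5, 144→5, 128→6, 162→2
Rank sum = 3.5 + 5 + 6 + 2 = 16.5

16.5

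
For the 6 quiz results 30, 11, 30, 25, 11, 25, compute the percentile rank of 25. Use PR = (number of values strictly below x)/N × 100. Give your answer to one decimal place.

N = 6.
Strictly below 25: 2. Equal to 25: 2.
PR = 2/6 × 100 = 33.3

33.3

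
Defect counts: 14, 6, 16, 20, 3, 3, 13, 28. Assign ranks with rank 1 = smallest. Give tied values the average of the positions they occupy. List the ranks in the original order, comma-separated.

5, 3, 6, 7, 1.5, 1.5, 4, 8

Sorted (ascending): 3, 3, 6, 13, 14, 16, 20, 28
The 2 values of 3 occupy positions 1–2 → average rank (1+2)/2 = 1.5.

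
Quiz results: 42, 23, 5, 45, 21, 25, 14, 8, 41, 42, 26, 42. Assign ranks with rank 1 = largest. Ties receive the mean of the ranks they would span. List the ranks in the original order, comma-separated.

3, 8, 12, 1, 9, 7, 10, 11, 5, 3, 6, 3

Sorted (descending): 45, 42, 42, 42, 41, 26, 25, 23, 21, 14, 8, 5
The 3 values of 42 occupy positions 2–4 → average rank 3.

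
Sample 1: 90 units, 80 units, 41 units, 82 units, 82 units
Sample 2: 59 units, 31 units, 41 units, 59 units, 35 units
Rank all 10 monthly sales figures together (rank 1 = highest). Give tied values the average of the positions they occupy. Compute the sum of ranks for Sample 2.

Sorted (descending): 90, 82, 82, 80, 59, 59, 41, 41, 35, 31
The 2 values of 82 occupy positions 2–3 → average rank (2+3)/2 = 2.5.
The 2 values of 59 occupy positions 5–6 → average rank (5+6)/2 = 5.5.
The 2 values of 41 occupy positions 7–8 → average rank (7+8)/2 = 7.5.
Sample 2 values → pooled ranks: 59→5.5, 31→10, 41→7.5, 59→5.5, 35→9
Rank sum = 5.5 + 10 + 7.5 + 5.5 + 9 = 37.5

37.5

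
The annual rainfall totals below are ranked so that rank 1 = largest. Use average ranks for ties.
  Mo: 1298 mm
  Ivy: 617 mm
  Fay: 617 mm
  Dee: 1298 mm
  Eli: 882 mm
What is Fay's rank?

Sorted (descending): 1298, 1298, 882, 617, 617
The 2 values of 1298 occupy positions 1–2 → average rank (1+2)/2 = 1.5.
The 2 values of 617 occupy positions 4–5 → average rank (4+5)/2 = 4.5.
Fay has value 617 mm → rank 4.5.

4.5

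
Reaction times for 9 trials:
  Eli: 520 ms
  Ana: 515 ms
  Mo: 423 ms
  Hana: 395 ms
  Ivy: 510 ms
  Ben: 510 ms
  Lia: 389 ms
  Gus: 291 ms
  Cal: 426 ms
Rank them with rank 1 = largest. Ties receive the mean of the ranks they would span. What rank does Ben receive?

Sorted (descending): 520, 515, 510, 510, 426, 423, 395, 389, 291
The 2 values of 510 occupy positions 3–4 → average rank (3+4)/2 = 3.5.
Ben has value 510 ms → rank 3.5.

3.5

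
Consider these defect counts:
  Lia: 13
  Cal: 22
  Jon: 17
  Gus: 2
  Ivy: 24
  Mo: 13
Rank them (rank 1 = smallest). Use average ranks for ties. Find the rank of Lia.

2.5

Sorted (ascending): 2, 13, 13, 17, 22, 24
The 2 values of 13 occupy positions 2–3 → average rank (2+3)/2 = 2.5.
Lia has value 13 → rank 2.5.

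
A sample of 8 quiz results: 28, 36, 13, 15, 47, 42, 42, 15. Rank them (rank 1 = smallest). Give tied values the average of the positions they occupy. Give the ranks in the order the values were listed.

4, 5, 1, 2.5, 8, 6.5, 6.5, 2.5

Sorted (ascending): 13, 15, 15, 28, 36, 42, 42, 47
The 2 values of 15 occupy positions 2–3 → average rank (2+3)/2 = 2.5.
The 2 values of 42 occupy positions 6–7 → average rank (6+7)/2 = 6.5.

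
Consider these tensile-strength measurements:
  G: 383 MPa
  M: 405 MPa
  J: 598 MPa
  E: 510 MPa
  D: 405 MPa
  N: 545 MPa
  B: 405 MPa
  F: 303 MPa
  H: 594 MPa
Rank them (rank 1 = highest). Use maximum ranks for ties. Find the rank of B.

7

Sorted (descending): 598, 594, 545, 510, 405, 405, 405, 383, 303
The 3 values of 405 occupy positions 5–7 → each gets rank 7.
B has value 405 MPa → rank 7.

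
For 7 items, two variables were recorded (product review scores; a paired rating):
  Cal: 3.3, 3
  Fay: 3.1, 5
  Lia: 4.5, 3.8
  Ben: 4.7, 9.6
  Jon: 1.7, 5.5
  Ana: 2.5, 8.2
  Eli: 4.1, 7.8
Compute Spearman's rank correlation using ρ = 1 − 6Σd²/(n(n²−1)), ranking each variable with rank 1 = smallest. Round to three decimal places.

Ranks of variable 1: 4, 3, 6, 7, 1, 2, 5
Ranks of variable 2: 1, 3, 2, 7, 4, 6, 5
d = r₁ − r₂: 3, 0, 4, 0, -3, -4, 0
d²: 9, 0, 16, 0, 9, 16, 0; Σd² = 50
ρ = 1 − 6·50/(7·48) = 1 − 300/336 = 0.107

0.107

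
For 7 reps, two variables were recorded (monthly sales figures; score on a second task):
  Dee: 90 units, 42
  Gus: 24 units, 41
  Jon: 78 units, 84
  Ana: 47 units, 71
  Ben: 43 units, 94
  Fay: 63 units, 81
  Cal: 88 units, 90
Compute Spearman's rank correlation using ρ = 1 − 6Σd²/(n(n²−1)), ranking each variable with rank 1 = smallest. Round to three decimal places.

Ranks of variable 1: 7, 1, 5, 3, 2, 4, 6
Ranks of variable 2: 2, 1, 5, 3, 7, 4, 6
d = r₁ − r₂: 5, 0, 0, 0, -5, 0, 0
d²: 25, 0, 0, 0, 25, 0, 0; Σd² = 50
ρ = 1 − 6·50/(7·48) = 1 − 300/336 = 0.107

0.107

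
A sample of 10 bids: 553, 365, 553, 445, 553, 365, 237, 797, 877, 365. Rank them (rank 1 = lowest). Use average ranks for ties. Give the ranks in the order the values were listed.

7, 3, 7, 5, 7, 3, 1, 9, 10, 3

Sorted (ascending): 237, 365, 365, 365, 445, 553, 553, 553, 797, 877
The 3 values of 365 occupy positions 2–4 → average rank 3.
The 3 values of 553 occupy positions 6–8 → average rank 7.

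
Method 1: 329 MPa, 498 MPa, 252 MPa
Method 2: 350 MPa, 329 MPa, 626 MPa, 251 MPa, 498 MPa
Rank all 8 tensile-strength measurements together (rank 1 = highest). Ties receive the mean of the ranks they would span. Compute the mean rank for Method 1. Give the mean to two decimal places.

Sorted (descending): 626, 498, 498, 350, 329, 329, 252, 251
The 2 values of 498 occupy positions 2–3 → average rank (2+3)/2 = 2.5.
The 2 values of 329 occupy positions 5–6 → average rank (5+6)/2 = 5.5.
Method 1 values → pooled ranks: 329→5.5, 498→2.5, 252→7
Mean rank = (5.5 + 2.5 + 7) / 3 = 5.00

5.00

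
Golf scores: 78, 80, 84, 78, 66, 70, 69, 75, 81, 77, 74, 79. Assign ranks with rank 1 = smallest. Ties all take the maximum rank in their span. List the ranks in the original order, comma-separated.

Sorted (ascending): 66, 69, 70, 74, 75, 77, 78, 78, 79, 80, 81, 84
The 2 values of 78 occupy positions 7–8 → each gets rank 8.

8, 10, 12, 8, 1, 3, 2, 5, 11, 6, 4, 9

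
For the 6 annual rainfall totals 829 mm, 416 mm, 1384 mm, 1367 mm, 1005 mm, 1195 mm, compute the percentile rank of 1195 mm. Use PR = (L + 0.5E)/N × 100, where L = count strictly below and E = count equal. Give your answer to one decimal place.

N = 6.
Strictly below 1195: 3. Equal to 1195: 1.
PR = (3 + 0.5·1)/6 × 100 = 58.3

58.3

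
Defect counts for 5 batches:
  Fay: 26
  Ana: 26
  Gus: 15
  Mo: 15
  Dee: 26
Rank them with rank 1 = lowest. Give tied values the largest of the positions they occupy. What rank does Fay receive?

5

Sorted (ascending): 15, 15, 26, 26, 26
The 2 values of 15 occupy positions 1–2 → each gets rank 2.
The 3 values of 26 occupy positions 3–5 → each gets rank 5.
Fay has value 26 → rank 5.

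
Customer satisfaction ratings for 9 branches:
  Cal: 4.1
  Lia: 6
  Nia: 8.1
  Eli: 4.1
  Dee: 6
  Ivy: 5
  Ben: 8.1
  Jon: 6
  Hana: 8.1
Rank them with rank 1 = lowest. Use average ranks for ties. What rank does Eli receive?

Sorted (ascending): 4.1, 4.1, 5, 6, 6, 6, 8.1, 8.1, 8.1
The 2 values of 4.1 occupy positions 1–2 → average rank (1+2)/2 = 1.5.
The 3 values of 6 occupy positions 4–6 → average rank 5.
The 3 values of 8.1 occupy positions 7–9 → average rank 8.
Eli has value 4.1 → rank 1.5.

1.5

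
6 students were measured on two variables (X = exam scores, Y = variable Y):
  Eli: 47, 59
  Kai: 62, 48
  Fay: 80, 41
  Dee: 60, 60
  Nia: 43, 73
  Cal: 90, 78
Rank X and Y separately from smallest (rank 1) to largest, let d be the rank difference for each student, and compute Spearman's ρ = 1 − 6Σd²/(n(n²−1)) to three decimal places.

-0.086

Ranks of variable 1: 2, 4, 5, 3, 1, 6
Ranks of variable 2: 3, 2, 1, 4, 5, 6
d = r₁ − r₂: -1, 2, 4, -1, -4, 0
d²: 1, 4, 16, 1, 16, 0; Σd² = 38
ρ = 1 − 6·38/(6·35) = 1 − 228/210 = -0.086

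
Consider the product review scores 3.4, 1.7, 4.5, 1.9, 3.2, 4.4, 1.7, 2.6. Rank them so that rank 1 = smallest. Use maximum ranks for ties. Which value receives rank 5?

3.2

Sorted (ascending): 1.7, 1.7, 1.9, 2.6, 3.2, 3.4, 4.4, 4.5
The 2 values of 1.7 occupy positions 1–2 → each gets rank 2.
Rank 5 → value 3.2.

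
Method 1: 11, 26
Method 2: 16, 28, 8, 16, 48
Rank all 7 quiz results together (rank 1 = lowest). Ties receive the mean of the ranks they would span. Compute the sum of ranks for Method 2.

Sorted (ascending): 8, 11, 16, 16, 26, 28, 48
The 2 values of 16 occupy positions 3–4 → average rank (3+4)/2 = 3.5.
Method 2 values → pooled ranks: 16→3.5, 28→6, 8→1, 16→3.5, 48→7
Rank sum = 3.5 + 6 + 1 + 3.5 + 7 = 21

21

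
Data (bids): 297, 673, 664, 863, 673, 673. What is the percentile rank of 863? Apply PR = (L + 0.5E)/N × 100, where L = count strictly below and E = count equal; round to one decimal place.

91.7

N = 6.
Strictly below 863: 5. Equal to 863: 1.
PR = (5 + 0.5·1)/6 × 100 = 91.7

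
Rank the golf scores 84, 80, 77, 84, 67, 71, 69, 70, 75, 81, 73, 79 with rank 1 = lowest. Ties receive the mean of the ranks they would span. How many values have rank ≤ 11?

Sorted (ascending): 67, 69, 70, 71, 73, 75, 77, 79, 80, 81, 84, 84
The 2 values of 84 occupy positions 11–12 → average rank (11+12)/2 = 11.5.
Ranks ≤ 11: {1, 2, 3, 4, 5, 6, 7, 8, 9, 10} → 10 values.

10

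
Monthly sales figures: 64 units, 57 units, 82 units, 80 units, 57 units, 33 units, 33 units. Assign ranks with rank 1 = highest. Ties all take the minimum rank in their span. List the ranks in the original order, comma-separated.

3, 4, 1, 2, 4, 6, 6

Sorted (descending): 82, 80, 64, 57, 57, 33, 33
The 2 values of 57 occupy positions 4–5 → each gets rank 4.
The 2 values of 33 occupy positions 6–7 → each gets rank 6.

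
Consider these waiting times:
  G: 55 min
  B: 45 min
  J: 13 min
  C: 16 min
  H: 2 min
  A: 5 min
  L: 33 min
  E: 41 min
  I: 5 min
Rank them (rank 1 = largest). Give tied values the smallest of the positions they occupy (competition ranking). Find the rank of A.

Sorted (descending): 55, 45, 41, 33, 16, 13, 5, 5, 2
The 2 values of 5 occupy positions 7–8 → each gets rank 7.
A has value 5 min → rank 7.

7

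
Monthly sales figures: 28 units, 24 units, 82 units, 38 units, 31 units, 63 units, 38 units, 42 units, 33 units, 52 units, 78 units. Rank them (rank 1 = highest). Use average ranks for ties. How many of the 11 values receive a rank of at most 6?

Sorted (descending): 82, 78, 63, 52, 42, 38, 38, 33, 31, 28, 24
The 2 values of 38 occupy positions 6–7 → average rank (6+7)/2 = 6.5.
Ranks ≤ 6: {1, 2, 3, 4, 5} → 5 values.

5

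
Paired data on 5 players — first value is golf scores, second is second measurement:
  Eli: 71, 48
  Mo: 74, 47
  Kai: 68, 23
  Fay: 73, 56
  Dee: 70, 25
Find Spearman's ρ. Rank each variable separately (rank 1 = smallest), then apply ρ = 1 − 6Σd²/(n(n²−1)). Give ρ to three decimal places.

0.700

Ranks of variable 1: 3, 5, 1, 4, 2
Ranks of variable 2: 4, 3, 1, 5, 2
d = r₁ − r₂: -1, 2, 0, -1, 0
d²: 1, 4, 0, 1, 0; Σd² = 6
ρ = 1 − 6·6/(5·24) = 1 − 36/120 = 0.700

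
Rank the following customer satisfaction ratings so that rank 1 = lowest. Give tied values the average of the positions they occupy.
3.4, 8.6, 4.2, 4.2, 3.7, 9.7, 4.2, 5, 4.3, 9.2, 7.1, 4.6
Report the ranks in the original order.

1, 10, 4, 4, 2, 12, 4, 8, 6, 11, 9, 7

Sorted (ascending): 3.4, 3.7, 4.2, 4.2, 4.2, 4.3, 4.6, 5, 7.1, 8.6, 9.2, 9.7
The 3 values of 4.2 occupy positions 3–5 → average rank 4.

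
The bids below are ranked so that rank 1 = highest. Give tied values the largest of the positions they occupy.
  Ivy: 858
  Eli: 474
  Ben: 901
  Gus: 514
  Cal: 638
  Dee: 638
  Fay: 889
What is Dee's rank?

Sorted (descending): 901, 889, 858, 638, 638, 514, 474
The 2 values of 638 occupy positions 4–5 → each gets rank 5.
Dee has value 638 → rank 5.

5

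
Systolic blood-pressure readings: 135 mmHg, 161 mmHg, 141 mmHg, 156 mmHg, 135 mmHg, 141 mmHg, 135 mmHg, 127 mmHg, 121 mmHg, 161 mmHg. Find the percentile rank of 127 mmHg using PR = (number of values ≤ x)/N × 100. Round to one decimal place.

N = 10.
Strictly below 127: 1. Equal to 127: 1.
PR = 2/10 × 100 = 20.0

20.0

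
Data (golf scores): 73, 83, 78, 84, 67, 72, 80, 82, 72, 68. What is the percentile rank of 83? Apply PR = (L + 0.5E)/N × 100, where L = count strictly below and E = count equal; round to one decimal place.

85.0

N = 10.
Strictly below 83: 8. Equal to 83: 1.
PR = (8 + 0.5·1)/10 × 100 = 85.0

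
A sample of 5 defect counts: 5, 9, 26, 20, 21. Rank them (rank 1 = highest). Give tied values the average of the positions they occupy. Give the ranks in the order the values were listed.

5, 4, 1, 3, 2

Sorted (descending): 26, 21, 20, 9, 5
No ties — each value takes its position as its rank.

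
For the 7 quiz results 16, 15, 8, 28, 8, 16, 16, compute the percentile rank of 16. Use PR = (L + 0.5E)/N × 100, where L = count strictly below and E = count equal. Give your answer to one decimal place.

N = 7.
Strictly below 16: 3. Equal to 16: 3.
PR = (3 + 0.5·3)/7 × 100 = 64.3

64.3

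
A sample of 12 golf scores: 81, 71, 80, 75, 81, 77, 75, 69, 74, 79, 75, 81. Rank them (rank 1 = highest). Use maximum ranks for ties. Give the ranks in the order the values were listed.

Sorted (descending): 81, 81, 81, 80, 79, 77, 75, 75, 75, 74, 71, 69
The 3 values of 81 occupy positions 1–3 → each gets rank 3.
The 3 values of 75 occupy positions 7–9 → each gets rank 9.

3, 11, 4, 9, 3, 6, 9, 12, 10, 5, 9, 3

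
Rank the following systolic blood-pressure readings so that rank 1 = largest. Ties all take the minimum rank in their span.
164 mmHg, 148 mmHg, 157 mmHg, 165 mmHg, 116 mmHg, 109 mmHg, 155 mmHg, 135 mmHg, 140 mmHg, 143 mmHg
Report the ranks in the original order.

Sorted (descending): 165, 164, 157, 155, 148, 143, 140, 135, 116, 109
No ties — each value takes its position as its rank.

2, 5, 3, 1, 9, 10, 4, 8, 7, 6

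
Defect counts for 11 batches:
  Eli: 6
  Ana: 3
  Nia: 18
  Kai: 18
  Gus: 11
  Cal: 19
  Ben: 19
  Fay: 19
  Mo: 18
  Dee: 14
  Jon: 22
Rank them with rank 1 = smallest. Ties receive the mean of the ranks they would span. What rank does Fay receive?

Sorted (ascending): 3, 6, 11, 14, 18, 18, 18, 19, 19, 19, 22
The 3 values of 18 occupy positions 5–7 → average rank 6.
The 3 values of 19 occupy positions 8–10 → average rank 9.
Fay has value 19 → rank 9.

9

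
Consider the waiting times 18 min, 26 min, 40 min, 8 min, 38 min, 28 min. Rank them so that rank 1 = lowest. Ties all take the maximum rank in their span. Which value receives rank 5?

Sorted (ascending): 8, 18, 26, 28, 38, 40
No ties — each value takes its position as its rank.
Rank 5 → value 38.

38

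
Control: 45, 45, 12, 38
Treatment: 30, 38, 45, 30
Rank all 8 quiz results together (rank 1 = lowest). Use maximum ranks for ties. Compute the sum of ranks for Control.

22

Sorted (ascending): 12, 30, 30, 38, 38, 45, 45, 45
The 2 values of 30 occupy positions 2–3 → each gets rank 3.
The 2 values of 38 occupy positions 4–5 → each gets rank 5.
The 3 values of 45 occupy positions 6–8 → each gets rank 8.
Control values → pooled ranks: 45→8, 45→8, 12→1, 38→5
Rank sum = 8 + 8 + 1 + 5 = 22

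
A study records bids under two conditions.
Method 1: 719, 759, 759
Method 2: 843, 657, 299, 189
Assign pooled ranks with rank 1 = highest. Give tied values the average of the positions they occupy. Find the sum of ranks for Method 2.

19

Sorted (descending): 843, 759, 759, 719, 657, 299, 189
The 2 values of 759 occupy positions 2–3 → average rank (2+3)/2 = 2.5.
Method 2 values → pooled ranks: 843→1, 657→5, 299→6, 189→7
Rank sum = 1 + 5 + 6 + 7 = 19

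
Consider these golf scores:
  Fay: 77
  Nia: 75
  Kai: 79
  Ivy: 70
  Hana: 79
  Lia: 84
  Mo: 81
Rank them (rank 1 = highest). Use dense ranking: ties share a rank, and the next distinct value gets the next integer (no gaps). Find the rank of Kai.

3

Sorted (descending): 84, 81, 79, 79, 77, 75, 70
The 2 values of 79 share dense rank 3.
Remaining distinct values take the next consecutive integers.
Kai has value 79 → rank 3.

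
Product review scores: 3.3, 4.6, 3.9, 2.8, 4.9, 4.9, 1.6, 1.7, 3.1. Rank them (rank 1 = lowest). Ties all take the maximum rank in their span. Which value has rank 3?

2.8

Sorted (ascending): 1.6, 1.7, 2.8, 3.1, 3.3, 3.9, 4.6, 4.9, 4.9
The 2 values of 4.9 occupy positions 8–9 → each gets rank 9.
Rank 3 → value 2.8.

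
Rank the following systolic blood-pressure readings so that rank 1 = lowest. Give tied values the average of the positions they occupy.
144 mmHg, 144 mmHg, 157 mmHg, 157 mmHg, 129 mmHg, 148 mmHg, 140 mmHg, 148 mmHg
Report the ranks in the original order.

Sorted (ascending): 129, 140, 144, 144, 148, 148, 157, 157
The 2 values of 144 occupy positions 3–4 → average rank (3+4)/2 = 3.5.
The 2 values of 148 occupy positions 5–6 → average rank (5+6)/2 = 5.5.
The 2 values of 157 occupy positions 7–8 → average rank (7+8)/2 = 7.5.

3.5, 3.5, 7.5, 7.5, 1, 5.5, 2, 5.5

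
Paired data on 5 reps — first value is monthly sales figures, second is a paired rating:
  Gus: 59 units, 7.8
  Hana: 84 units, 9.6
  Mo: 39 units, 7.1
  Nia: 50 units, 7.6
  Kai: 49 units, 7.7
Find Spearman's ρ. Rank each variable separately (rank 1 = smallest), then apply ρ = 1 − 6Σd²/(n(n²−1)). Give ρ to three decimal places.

Ranks of variable 1: 4, 5, 1, 3, 2
Ranks of variable 2: 4, 5, 1, 2, 3
d = r₁ − r₂: 0, 0, 0, 1, -1
d²: 0, 0, 0, 1, 1; Σd² = 2
ρ = 1 − 6·2/(5·24) = 1 − 12/120 = 0.900

0.900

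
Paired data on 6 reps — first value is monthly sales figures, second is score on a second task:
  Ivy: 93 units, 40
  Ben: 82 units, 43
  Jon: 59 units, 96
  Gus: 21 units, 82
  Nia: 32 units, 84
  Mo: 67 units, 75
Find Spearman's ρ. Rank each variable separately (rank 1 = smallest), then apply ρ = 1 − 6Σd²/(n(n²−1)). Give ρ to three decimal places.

Ranks of variable 1: 6, 5, 3, 1, 2, 4
Ranks of variable 2: 1, 2, 6, 4, 5, 3
d = r₁ − r₂: 5, 3, -3, -3, -3, 1
d²: 25, 9, 9, 9, 9, 1; Σd² = 62
ρ = 1 − 6·62/(6·35) = 1 − 372/210 = -0.771

-0.771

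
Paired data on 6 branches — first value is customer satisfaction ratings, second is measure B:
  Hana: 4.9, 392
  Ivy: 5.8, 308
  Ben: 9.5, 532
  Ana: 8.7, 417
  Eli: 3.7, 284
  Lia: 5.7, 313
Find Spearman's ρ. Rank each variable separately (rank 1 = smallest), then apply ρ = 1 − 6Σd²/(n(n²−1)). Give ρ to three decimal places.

0.771

Ranks of variable 1: 2, 4, 6, 5, 1, 3
Ranks of variable 2: 4, 2, 6, 5, 1, 3
d = r₁ − r₂: -2, 2, 0, 0, 0, 0
d²: 4, 4, 0, 0, 0, 0; Σd² = 8
ρ = 1 − 6·8/(6·35) = 1 − 48/210 = 0.771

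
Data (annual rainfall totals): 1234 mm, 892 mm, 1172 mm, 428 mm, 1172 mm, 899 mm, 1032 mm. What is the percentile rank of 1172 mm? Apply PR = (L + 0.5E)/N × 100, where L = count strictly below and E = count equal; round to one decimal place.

71.4

N = 7.
Strictly below 1172: 4. Equal to 1172: 2.
PR = (4 + 0.5·2)/7 × 100 = 71.4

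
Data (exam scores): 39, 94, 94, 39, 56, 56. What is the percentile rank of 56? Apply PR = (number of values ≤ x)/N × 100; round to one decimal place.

66.7

N = 6.
Strictly below 56: 2. Equal to 56: 2.
PR = 4/6 × 100 = 66.7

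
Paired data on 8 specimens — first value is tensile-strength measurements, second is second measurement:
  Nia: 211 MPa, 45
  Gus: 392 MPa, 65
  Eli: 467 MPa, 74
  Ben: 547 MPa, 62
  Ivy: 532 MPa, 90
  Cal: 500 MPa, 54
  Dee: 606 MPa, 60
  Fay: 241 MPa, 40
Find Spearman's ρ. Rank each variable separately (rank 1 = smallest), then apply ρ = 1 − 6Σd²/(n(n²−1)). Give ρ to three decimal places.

Ranks of variable 1: 1, 3, 4, 7, 6, 5, 8, 2
Ranks of variable 2: 2, 6, 7, 5, 8, 3, 4, 1
d = r₁ − r₂: -1, -3, -3, 2, -2, 2, 4, 1
d²: 1, 9, 9, 4, 4, 4, 16, 1; Σd² = 48
ρ = 1 − 6·48/(8·63) = 1 − 288/504 = 0.429

0.429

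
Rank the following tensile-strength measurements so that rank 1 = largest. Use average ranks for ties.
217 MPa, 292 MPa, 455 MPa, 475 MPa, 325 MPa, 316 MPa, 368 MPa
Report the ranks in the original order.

Sorted (descending): 475, 455, 368, 325, 316, 292, 217
No ties — each value takes its position as its rank.

7, 6, 2, 1, 4, 5, 3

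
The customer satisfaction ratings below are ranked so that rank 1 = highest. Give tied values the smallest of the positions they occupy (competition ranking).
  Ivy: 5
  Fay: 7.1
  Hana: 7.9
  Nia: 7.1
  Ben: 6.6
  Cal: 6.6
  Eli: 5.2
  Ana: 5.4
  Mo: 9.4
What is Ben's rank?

5

Sorted (descending): 9.4, 7.9, 7.1, 7.1, 6.6, 6.6, 5.4, 5.2, 5
The 2 values of 7.1 occupy positions 3–4 → each gets rank 3.
The 2 values of 6.6 occupy positions 5–6 → each gets rank 5.
Ben has value 6.6 → rank 5.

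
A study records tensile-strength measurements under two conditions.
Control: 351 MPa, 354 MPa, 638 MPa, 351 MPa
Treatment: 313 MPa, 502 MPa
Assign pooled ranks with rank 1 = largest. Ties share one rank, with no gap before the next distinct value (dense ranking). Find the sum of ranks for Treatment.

Sorted (descending): 638, 502, 354, 351, 351, 313
The 2 values of 351 share dense rank 4.
Remaining distinct values take the next consecutive integers.
Treatment values → pooled ranks: 313→5, 502→2
Rank sum = 5 + 2 = 7

7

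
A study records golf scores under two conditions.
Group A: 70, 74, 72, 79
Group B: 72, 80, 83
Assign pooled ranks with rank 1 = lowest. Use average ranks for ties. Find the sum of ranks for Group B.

Sorted (ascending): 70, 72, 72, 74, 79, 80, 83
The 2 values of 72 occupy positions 2–3 → average rank (2+3)/2 = 2.5.
Group B values → pooled ranks: 72→2.5, 80→6, 83→7
Rank sum = 2.5 + 6 + 7 = 15.5

15.5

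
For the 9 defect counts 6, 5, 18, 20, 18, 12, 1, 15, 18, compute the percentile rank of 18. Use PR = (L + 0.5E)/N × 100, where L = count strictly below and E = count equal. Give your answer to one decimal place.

72.2

N = 9.
Strictly below 18: 5. Equal to 18: 3.
PR = (5 + 0.5·3)/9 × 100 = 72.2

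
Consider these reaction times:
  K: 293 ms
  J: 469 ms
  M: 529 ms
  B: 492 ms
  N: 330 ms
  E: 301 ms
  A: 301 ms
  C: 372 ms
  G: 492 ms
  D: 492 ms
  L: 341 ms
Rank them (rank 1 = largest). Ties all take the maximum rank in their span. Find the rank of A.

Sorted (descending): 529, 492, 492, 492, 469, 372, 341, 330, 301, 301, 293
The 3 values of 492 occupy positions 2–4 → each gets rank 4.
The 2 values of 301 occupy positions 9–10 → each gets rank 10.
A has value 301 ms → rank 10.

10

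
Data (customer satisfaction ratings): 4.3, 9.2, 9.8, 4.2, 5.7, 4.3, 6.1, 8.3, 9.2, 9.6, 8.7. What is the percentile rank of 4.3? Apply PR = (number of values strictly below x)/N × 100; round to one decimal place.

N = 11.
Strictly below 4.3: 1. Equal to 4.3: 2.
PR = 1/11 × 100 = 9.1

9.1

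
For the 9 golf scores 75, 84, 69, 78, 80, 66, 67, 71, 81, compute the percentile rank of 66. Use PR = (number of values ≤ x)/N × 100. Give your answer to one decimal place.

11.1

N = 9.
Strictly below 66: 0. Equal to 66: 1.
PR = 1/9 × 100 = 11.1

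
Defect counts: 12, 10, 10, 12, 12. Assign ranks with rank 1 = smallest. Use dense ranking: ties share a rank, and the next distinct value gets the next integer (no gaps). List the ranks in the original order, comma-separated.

Sorted (ascending): 10, 10, 12, 12, 12
The 2 values of 10 share dense rank 1.
The 3 values of 12 share dense rank 2.

2, 1, 1, 2, 2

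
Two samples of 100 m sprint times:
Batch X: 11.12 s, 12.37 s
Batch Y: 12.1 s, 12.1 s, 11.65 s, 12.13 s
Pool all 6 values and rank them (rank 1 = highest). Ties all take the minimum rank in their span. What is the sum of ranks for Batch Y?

Sorted (descending): 12.37, 12.13, 12.1, 12.1, 11.65, 11.12
The 2 values of 12.1 occupy positions 3–4 → each gets rank 3.
Batch Y values → pooled ranks: 12.1→3, 12.1→3, 11.65→5, 12.13→2
Rank sum = 3 + 3 + 5 + 2 = 13

13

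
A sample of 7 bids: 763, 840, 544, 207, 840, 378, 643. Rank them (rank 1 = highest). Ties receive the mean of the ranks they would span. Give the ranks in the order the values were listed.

Sorted (descending): 840, 840, 763, 643, 544, 378, 207
The 2 values of 840 occupy positions 1–2 → average rank (1+2)/2 = 1.5.

3, 1.5, 5, 7, 1.5, 6, 4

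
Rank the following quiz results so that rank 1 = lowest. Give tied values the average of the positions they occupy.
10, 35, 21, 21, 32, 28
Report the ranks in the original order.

1, 6, 2.5, 2.5, 5, 4

Sorted (ascending): 10, 21, 21, 28, 32, 35
The 2 values of 21 occupy positions 2–3 → average rank (2+3)/2 = 2.5.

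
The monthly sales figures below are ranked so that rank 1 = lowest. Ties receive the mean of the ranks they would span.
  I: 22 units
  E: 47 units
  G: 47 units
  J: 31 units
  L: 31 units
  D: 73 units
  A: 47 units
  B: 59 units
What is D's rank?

Sorted (ascending): 22, 31, 31, 47, 47, 47, 59, 73
The 2 values of 31 occupy positions 2–3 → average rank (2+3)/2 = 2.5.
The 3 values of 47 occupy positions 4–6 → average rank 5.
D has value 73 units → rank 8.

8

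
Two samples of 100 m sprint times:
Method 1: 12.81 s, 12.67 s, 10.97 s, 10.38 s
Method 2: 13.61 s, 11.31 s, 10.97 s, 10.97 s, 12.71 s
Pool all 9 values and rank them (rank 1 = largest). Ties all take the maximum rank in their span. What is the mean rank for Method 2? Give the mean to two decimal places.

Sorted (descending): 13.61, 12.81, 12.71, 12.67, 11.31, 10.97, 10.97, 10.97, 10.38
The 3 values of 10.97 occupy positions 6–8 → each gets rank 8.
Method 2 values → pooled ranks: 13.61→1, 11.31→5, 10.97→8, 10.97→8, 12.71→3
Mean rank = (1 + 5 + 8 + 8 + 3) / 5 = 5.00

5.00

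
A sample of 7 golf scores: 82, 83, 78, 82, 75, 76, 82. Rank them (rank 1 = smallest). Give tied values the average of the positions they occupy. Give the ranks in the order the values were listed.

Sorted (ascending): 75, 76, 78, 82, 82, 82, 83
The 3 values of 82 occupy positions 4–6 → average rank 5.

5, 7, 3, 5, 1, 2, 5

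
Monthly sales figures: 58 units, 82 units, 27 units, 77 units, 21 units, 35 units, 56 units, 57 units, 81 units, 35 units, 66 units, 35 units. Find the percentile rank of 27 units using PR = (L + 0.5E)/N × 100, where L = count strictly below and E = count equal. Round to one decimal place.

12.5

N = 12.
Strictly below 27: 1. Equal to 27: 1.
PR = (1 + 0.5·1)/12 × 100 = 12.5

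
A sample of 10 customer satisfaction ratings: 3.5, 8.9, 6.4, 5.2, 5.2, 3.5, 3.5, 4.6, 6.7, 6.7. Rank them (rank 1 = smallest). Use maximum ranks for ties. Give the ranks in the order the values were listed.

Sorted (ascending): 3.5, 3.5, 3.5, 4.6, 5.2, 5.2, 6.4, 6.7, 6.7, 8.9
The 3 values of 3.5 occupy positions 1–3 → each gets rank 3.
The 2 values of 5.2 occupy positions 5–6 → each gets rank 6.
The 2 values of 6.7 occupy positions 8–9 → each gets rank 9.

3, 10, 7, 6, 6, 3, 3, 4, 9, 9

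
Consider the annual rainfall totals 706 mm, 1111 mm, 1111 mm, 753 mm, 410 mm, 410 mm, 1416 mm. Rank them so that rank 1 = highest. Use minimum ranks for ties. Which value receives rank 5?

706

Sorted (descending): 1416, 1111, 1111, 753, 706, 410, 410
The 2 values of 1111 occupy positions 2–3 → each gets rank 2.
The 2 values of 410 occupy positions 6–7 → each gets rank 6.
Rank 5 → value 706.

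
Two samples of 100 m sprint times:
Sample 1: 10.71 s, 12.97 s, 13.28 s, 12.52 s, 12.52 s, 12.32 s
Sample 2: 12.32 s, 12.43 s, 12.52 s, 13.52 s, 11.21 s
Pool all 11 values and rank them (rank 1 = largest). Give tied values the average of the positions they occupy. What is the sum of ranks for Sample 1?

34.5

Sorted (descending): 13.52, 13.28, 12.97, 12.52, 12.52, 12.52, 12.43, 12.32, 12.32, 11.21, 10.71
The 3 values of 12.52 occupy positions 4–6 → average rank 5.
The 2 values of 12.32 occupy positions 8–9 → average rank (8+9)/2 = 8.5.
Sample 1 values → pooled ranks: 10.71→11, 12.97→3, 13.28→2, 12.52→5, 12.52→5, 12.32→8.5
Rank sum = 11 + 3 + 2 + 5 + 5 + 8.5 = 34.5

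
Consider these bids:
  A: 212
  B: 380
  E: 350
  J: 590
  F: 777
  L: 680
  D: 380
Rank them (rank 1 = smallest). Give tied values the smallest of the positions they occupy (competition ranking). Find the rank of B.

3

Sorted (ascending): 212, 350, 380, 380, 590, 680, 777
The 2 values of 380 occupy positions 3–4 → each gets rank 3.
B has value 380 → rank 3.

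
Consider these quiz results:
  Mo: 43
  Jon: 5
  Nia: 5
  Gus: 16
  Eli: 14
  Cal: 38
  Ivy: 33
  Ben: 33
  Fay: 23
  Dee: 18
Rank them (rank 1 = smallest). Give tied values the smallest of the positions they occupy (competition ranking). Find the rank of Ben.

Sorted (ascending): 5, 5, 14, 16, 18, 23, 33, 33, 38, 43
The 2 values of 5 occupy positions 1–2 → each gets rank 1.
The 2 values of 33 occupy positions 7–8 → each gets rank 7.
Ben has value 33 → rank 7.

7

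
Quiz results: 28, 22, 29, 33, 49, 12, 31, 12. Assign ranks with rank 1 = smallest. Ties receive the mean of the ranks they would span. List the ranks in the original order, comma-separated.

Sorted (ascending): 12, 12, 22, 28, 29, 31, 33, 49
The 2 values of 12 occupy positions 1–2 → average rank (1+2)/2 = 1.5.

4, 3, 5, 7, 8, 1.5, 6, 1.5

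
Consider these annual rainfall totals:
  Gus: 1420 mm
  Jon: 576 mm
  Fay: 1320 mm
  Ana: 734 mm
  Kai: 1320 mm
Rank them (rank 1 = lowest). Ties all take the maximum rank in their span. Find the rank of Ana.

Sorted (ascending): 576, 734, 1320, 1320, 1420
The 2 values of 1320 occupy positions 3–4 → each gets rank 4.
Ana has value 734 mm → rank 2.

2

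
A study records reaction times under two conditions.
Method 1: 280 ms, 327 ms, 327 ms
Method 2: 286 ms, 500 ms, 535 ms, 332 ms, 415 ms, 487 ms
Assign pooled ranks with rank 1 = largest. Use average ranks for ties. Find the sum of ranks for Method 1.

22

Sorted (descending): 535, 500, 487, 415, 332, 327, 327, 286, 280
The 2 values of 327 occupy positions 6–7 → average rank (6+7)/2 = 6.5.
Method 1 values → pooled ranks: 280→9, 327→6.5, 327→6.5
Rank sum = 9 + 6.5 + 6.5 = 22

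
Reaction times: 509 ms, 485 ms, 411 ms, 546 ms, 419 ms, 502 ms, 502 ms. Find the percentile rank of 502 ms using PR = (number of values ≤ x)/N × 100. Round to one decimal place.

N = 7.
Strictly below 502: 3. Equal to 502: 2.
PR = 5/7 × 100 = 71.4

71.4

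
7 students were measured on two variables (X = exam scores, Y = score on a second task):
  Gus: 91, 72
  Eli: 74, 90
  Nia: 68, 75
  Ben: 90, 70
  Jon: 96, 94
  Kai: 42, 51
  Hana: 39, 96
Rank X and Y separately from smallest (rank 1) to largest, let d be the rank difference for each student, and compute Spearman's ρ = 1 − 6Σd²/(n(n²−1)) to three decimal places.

-0.036

Ranks of variable 1: 6, 4, 3, 5, 7, 2, 1
Ranks of variable 2: 3, 5, 4, 2, 6, 1, 7
d = r₁ − r₂: 3, -1, -1, 3, 1, 1, -6
d²: 9, 1, 1, 9, 1, 1, 36; Σd² = 58
ρ = 1 − 6·58/(7·48) = 1 − 348/336 = -0.036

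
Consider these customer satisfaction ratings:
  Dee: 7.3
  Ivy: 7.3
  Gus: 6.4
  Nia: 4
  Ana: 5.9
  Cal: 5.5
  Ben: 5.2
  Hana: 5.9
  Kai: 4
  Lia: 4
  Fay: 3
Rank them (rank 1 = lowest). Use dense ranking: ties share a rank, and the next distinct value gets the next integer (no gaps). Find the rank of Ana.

5

Sorted (ascending): 3, 4, 4, 4, 5.2, 5.5, 5.9, 5.9, 6.4, 7.3, 7.3
The 3 values of 4 share dense rank 2.
The 2 values of 5.9 share dense rank 5.
The 2 values of 7.3 share dense rank 7.
Remaining distinct values take the next consecutive integers.
Ana has value 5.9 → rank 5.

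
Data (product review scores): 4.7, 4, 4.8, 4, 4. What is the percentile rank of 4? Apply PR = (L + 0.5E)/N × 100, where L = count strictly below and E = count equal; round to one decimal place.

N = 5.
Strictly below 4: 0. Equal to 4: 3.
PR = (0 + 0.5·3)/5 × 100 = 30.0

30.0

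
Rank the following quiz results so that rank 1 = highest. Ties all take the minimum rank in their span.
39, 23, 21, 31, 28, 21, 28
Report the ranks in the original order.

1, 5, 6, 2, 3, 6, 3

Sorted (descending): 39, 31, 28, 28, 23, 21, 21
The 2 values of 28 occupy positions 3–4 → each gets rank 3.
The 2 values of 21 occupy positions 6–7 → each gets rank 6.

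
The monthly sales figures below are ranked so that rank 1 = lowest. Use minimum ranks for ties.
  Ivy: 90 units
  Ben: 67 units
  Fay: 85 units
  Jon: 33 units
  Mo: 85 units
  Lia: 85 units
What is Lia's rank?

Sorted (ascending): 33, 67, 85, 85, 85, 90
The 3 values of 85 occupy positions 3–5 → each gets rank 3.
Lia has value 85 units → rank 3.

3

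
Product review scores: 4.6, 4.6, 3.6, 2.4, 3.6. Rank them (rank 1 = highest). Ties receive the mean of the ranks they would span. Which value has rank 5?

Sorted (descending): 4.6, 4.6, 3.6, 3.6, 2.4
The 2 values of 4.6 occupy positions 1–2 → average rank (1+2)/2 = 1.5.
The 2 values of 3.6 occupy positions 3–4 → average rank (3+4)/2 = 3.5.
Rank 5 → value 2.4.

2.4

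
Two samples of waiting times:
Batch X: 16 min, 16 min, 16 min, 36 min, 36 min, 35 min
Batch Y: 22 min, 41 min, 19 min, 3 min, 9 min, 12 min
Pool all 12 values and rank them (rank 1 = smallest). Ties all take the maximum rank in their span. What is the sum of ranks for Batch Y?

Sorted (ascending): 3, 9, 12, 16, 16, 16, 19, 22, 35, 36, 36, 41
The 3 values of 16 occupy positions 4–6 → each gets rank 6.
The 2 values of 36 occupy positions 10–11 → each gets rank 11.
Batch Y values → pooled ranks: 22→8, 41→12, 19→7, 3→1, 9→2, 12→3
Rank sum = 8 + 12 + 7 + 1 + 2 + 3 = 33

33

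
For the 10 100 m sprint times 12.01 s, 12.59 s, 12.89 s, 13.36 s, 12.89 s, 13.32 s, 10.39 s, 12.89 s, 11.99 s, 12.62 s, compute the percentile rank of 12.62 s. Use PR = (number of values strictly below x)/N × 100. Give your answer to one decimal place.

40.0

N = 10.
Strictly below 12.62: 4. Equal to 12.62: 1.
PR = 4/10 × 100 = 40.0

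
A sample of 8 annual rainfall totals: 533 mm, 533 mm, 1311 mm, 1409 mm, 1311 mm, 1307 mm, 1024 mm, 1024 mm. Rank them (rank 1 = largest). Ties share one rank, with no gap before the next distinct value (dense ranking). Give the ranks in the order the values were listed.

Sorted (descending): 1409, 1311, 1311, 1307, 1024, 1024, 533, 533
The 2 values of 1311 share dense rank 2.
The 2 values of 1024 share dense rank 4.
The 2 values of 533 share dense rank 5.
Remaining distinct values take the next consecutive integers.

5, 5, 2, 1, 2, 3, 4, 4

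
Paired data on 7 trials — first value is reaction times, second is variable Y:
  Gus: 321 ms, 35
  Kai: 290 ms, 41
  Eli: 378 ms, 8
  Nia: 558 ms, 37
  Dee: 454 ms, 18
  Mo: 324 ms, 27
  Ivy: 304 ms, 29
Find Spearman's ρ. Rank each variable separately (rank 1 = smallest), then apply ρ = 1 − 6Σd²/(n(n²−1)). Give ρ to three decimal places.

Ranks of variable 1: 3, 1, 5, 7, 6, 4, 2
Ranks of variable 2: 5, 7, 1, 6, 2, 3, 4
d = r₁ − r₂: -2, -6, 4, 1, 4, 1, -2
d²: 4, 36, 16, 1, 16, 1, 4; Σd² = 78
ρ = 1 − 6·78/(7·48) = 1 − 468/336 = -0.393

-0.393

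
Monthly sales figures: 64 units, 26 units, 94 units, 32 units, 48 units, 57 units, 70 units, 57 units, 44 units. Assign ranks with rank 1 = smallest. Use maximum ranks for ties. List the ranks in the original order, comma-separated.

7, 1, 9, 2, 4, 6, 8, 6, 3

Sorted (ascending): 26, 32, 44, 48, 57, 57, 64, 70, 94
The 2 values of 57 occupy positions 5–6 → each gets rank 6.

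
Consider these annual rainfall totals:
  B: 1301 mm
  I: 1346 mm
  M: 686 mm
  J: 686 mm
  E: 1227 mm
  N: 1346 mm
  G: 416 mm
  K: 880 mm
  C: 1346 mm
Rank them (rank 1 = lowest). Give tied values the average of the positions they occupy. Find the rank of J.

Sorted (ascending): 416, 686, 686, 880, 1227, 1301, 1346, 1346, 1346
The 2 values of 686 occupy positions 2–3 → average rank (2+3)/2 = 2.5.
The 3 values of 1346 occupy positions 7–9 → average rank 8.
J has value 686 mm → rank 2.5.

2.5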